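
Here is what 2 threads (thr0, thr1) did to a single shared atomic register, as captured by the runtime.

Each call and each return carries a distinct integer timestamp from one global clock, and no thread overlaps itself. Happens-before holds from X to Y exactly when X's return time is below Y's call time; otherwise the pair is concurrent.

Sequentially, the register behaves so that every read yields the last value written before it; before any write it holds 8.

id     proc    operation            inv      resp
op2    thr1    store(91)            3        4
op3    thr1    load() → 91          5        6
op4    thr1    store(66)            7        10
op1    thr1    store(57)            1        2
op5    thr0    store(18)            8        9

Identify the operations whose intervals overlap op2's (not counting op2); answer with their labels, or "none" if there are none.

overlap test against op2 [3,4]: concurrent iff the interval meets 3..4
op1 [1,2]: before
op3 [5,6]: after
op4 [7,10]: after
op5 [8,9]: after

none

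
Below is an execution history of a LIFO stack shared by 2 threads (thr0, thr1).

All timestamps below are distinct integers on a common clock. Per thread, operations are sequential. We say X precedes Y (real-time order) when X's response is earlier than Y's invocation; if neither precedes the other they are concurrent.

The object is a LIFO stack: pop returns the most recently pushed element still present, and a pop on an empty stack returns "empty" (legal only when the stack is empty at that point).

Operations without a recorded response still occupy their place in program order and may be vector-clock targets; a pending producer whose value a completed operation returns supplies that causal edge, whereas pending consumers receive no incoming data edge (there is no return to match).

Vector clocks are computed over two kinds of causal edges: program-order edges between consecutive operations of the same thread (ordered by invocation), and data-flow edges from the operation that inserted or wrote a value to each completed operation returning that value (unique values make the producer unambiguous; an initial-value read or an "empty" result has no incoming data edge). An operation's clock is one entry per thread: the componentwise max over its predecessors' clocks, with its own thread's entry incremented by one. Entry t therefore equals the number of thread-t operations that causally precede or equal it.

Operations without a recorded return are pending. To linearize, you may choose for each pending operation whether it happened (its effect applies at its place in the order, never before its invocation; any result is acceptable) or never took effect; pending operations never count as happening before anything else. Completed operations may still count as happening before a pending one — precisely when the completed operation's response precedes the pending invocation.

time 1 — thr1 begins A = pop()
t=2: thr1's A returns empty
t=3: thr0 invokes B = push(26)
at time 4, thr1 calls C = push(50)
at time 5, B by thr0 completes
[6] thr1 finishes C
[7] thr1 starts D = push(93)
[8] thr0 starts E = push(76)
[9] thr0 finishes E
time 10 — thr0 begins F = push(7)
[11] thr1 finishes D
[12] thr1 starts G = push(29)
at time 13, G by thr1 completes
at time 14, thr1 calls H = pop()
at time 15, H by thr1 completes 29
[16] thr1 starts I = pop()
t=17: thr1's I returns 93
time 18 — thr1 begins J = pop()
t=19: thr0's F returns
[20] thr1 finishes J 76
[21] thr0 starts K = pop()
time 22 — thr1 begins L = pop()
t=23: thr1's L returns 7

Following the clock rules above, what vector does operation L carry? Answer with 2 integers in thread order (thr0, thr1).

(3, 8)

VC(A, invoked at 1): no causal predecessors; +1 on thr1 → (0, 1)
VC(B, invoked at 3): no causal predecessors; +1 on thr0 → (1, 0)
VC(C, invoked at 4): max of VC(A)=(0, 1), then +1 on thread thr1 → (0, 2)
VC(E, invoked at 8): max of VC(B)=(1, 0), then +1 on thread thr0 → (2, 0)
VC(D, invoked at 7): max of VC(C)=(0, 2), then +1 on thread thr1 → (0, 3)
VC(F, invoked at 10): max of VC(E)=(2, 0), then +1 on thread thr0 → (3, 0)
VC(G, invoked at 12): max of VC(D)=(0, 3), then +1 on thread thr1 → (0, 4)
VC(K, invoked at 21): max of VC(F)=(3, 0), then +1 on thread thr0 → (4, 0)
VC(H, invoked at 14): max of VC(G)=(0, 4), then +1 on thread thr1 → (0, 5)
VC(I, invoked at 16): max of VC(D)=(0, 3), VC(H)=(0, 5), then +1 on thread thr1 → (0, 6)
VC(J, invoked at 18): max of VC(E)=(2, 0), VC(I)=(0, 6), then +1 on thread thr1 → (2, 7)
VC(L, invoked at 22): max of VC(F)=(3, 0), VC(J)=(2, 7), then +1 on thread thr1 → (3, 8)
target: VC(L) = (3, 8)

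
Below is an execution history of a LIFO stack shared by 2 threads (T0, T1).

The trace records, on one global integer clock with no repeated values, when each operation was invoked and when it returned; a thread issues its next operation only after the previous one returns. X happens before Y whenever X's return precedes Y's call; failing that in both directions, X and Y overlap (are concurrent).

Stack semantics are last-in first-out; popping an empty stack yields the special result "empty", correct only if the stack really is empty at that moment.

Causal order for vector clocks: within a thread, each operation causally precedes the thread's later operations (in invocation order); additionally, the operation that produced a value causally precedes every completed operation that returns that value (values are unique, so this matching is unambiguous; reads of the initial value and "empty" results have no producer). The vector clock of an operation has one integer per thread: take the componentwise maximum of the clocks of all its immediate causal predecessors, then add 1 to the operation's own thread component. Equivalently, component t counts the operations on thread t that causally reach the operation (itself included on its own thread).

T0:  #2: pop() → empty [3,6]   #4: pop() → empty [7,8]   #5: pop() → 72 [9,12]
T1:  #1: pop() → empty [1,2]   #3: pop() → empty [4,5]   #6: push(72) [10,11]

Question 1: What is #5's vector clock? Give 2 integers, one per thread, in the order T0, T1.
#1 (invocation 1): nothing precedes it; T1's component alone gives (0, 1)
#2 (invocation 3): nothing precedes it; T0's component alone gives (1, 0)
#3, invoked 4, takes VC(#1)=(0, 1) under max, adds 1 for T1 → (0, 2)
#4, invoked 7, takes VC(#2)=(1, 0) under max, adds 1 for T0 → (2, 0)
#6, invoked 10, takes VC(#3)=(0, 2) under max, adds 1 for T1 → (0, 3)
#5, invoked 9, takes VC(#4)=(2, 0), VC(#6)=(0, 3) under max, adds 1 for T0 → (3, 3)
target: VC(#5) = (3, 3)

(3, 3)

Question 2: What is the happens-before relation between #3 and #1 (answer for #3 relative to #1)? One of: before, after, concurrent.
#3 spans [4,5], #1 spans [1,2]
resp(#1)=2 < inv(#3)=4

after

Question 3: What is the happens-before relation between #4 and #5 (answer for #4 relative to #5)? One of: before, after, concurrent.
#4 spans [7,8], #5 spans [9,12]
resp(#4)=8 < inv(#5)=9

before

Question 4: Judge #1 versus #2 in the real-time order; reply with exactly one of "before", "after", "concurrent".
#1 spans [1,2], #2 spans [3,6]
resp(#1)=2 < inv(#2)=3

before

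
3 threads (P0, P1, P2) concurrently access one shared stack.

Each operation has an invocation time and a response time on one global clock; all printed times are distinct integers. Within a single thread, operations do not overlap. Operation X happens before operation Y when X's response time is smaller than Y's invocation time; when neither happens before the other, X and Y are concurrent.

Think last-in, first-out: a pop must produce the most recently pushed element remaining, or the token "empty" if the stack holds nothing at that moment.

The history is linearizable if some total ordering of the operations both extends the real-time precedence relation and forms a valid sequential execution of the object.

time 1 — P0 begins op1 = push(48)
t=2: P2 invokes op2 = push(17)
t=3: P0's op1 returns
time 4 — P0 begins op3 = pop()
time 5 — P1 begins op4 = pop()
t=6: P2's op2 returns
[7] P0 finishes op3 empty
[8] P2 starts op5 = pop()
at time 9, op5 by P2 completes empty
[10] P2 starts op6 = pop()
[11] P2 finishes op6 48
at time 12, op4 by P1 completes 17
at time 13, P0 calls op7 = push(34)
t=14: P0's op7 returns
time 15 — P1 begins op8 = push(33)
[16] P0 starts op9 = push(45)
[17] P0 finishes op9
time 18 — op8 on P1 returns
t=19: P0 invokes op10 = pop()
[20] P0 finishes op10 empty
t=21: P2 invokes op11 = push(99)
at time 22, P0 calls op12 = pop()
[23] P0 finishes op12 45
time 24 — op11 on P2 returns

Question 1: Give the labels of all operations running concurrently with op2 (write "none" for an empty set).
op2 spans [2,6]; an op avoiding the whole window 2..6 is ordered, any other is concurrent
op1 [1,3]: concurrent
op3 [4,7]: concurrent
op4 [5,12]: concurrent
op5 [8,9]: after
op6 [10,11]: after
op7 [13,14]: after
op8 [15,18]: after
op9 [16,17]: after
op10 [19,20]: after
op11 [21,24]: after
op12 [22,23]: after

op1, op3, op4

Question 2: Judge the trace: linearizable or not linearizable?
the violation lands at event 9, op5's response at time 9: events 1..8 linearize, events 1..9 do not
4 completed operations, 3 real-time-consistent orders — every stack replay fails
completion choices over the 1 pending operation (op4) were checked; none helps
e.g. op1, op2, op3, op5 (pending dropped): illegal at step 3, since op3 pop() → empty cannot apply there
e.g. op1, op3, op2, op5 (pending dropped): illegal at step 2, since op3 pop() → empty cannot apply there

not linearizable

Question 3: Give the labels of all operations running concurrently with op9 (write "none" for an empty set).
op9 spans [16,17]: anything still running between times 16 and 17 counts as concurrent
op1 [1,3]: before
op2 [2,6]: before
op3 [4,7]: before
op4 [5,12]: before
op5 [8,9]: before
op6 [10,11]: before
op7 [13,14]: before
op8 [15,18]: concurrent
op10 [19,20]: after
op11 [21,24]: after
op12 [22,23]: after

op8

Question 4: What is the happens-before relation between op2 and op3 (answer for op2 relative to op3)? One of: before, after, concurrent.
op2 spans [2,6], op3 spans [4,7]
the intervals overlap in both directions

concurrent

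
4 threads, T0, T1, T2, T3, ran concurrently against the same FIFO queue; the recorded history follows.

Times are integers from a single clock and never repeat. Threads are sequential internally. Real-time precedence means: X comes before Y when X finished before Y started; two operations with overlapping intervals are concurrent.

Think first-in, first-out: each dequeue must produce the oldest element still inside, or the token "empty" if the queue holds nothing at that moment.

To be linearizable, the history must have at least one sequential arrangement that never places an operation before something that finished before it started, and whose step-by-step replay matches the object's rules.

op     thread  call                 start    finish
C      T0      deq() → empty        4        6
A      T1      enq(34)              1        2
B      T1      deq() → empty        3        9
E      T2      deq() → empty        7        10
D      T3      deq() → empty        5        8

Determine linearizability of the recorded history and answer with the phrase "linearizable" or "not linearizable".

the violation lands at event 9, B's response at time 9: events 1..8 linearize, events 1..9 do not
every one of the 6 real-time-consistent orders over 4 completed FIFO queue ops fails the sequential spec
including or dropping the 1 pending operation (E) in any combination fails
take A, B, C, D (pending dropped): step 2 already fails, because B deq() → empty cannot occur there
take A, B, D, C (pending dropped): step 2 already fails, because B deq() → empty cannot occur there

not linearizable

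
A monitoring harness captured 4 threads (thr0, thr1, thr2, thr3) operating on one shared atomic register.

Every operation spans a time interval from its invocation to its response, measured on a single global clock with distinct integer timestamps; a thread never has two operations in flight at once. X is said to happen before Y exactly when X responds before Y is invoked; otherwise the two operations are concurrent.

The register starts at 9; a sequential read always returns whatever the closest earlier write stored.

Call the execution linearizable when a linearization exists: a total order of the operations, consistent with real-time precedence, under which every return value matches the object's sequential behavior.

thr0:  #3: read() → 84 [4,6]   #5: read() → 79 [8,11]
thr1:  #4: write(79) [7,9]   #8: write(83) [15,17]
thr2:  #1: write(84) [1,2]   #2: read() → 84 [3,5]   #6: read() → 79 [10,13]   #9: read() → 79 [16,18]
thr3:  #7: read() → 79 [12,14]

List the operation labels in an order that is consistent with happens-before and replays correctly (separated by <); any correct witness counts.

step 1: #1 write(84) — value 84
step 2: #2 read() → 84 — value 84
step 3: #3 read() → 84 — value 84
step 4: #4 write(79) — value 79
step 5: #5 read() → 79 — value 79
step 6: #6 read() → 79 — value 79
step 7: #7 read() → 79 — value 79
step 8: #9 read() → 79 — value 79
step 9: #8 write(83) — value 83

#1 < #2 < #3 < #4 < #5 < #6 < #7 < #9 < #8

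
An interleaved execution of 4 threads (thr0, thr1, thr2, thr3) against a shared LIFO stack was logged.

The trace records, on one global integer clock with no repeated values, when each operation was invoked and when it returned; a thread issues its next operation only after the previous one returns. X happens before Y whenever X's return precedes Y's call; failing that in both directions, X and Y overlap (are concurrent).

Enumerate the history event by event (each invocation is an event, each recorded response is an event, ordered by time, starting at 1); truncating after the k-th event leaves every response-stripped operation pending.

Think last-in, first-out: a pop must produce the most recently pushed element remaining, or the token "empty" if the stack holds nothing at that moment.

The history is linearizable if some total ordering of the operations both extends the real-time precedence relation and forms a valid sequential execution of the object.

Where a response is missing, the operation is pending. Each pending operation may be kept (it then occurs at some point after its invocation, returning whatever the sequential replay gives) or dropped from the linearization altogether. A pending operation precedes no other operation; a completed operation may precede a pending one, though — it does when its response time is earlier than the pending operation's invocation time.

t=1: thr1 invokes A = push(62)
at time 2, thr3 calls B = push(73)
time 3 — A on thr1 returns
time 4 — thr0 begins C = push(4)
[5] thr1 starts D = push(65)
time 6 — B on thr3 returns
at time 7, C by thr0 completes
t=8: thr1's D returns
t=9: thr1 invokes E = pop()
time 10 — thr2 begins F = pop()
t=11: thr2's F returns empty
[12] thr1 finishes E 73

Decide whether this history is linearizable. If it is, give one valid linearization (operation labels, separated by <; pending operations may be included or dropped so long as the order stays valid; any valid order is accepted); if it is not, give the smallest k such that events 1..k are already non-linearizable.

the violation lands at event 11, F's response at time 11: events 1..10 linearize, events 1..11 do not
the 5 completed operations admit 8 real-time orders; each fails the LIFO stack replay
completion choices over the 1 pending operation (E) were checked; none helps
sample order A, B, C, D, F (pending dropped) stalls at step 5 — F pop() → empty has no legal effect
sample order A, B, D, C, F (pending dropped) stalls at step 5 — F pop() → empty has no legal effect

not linearizable — minimal violating prefix: 11 events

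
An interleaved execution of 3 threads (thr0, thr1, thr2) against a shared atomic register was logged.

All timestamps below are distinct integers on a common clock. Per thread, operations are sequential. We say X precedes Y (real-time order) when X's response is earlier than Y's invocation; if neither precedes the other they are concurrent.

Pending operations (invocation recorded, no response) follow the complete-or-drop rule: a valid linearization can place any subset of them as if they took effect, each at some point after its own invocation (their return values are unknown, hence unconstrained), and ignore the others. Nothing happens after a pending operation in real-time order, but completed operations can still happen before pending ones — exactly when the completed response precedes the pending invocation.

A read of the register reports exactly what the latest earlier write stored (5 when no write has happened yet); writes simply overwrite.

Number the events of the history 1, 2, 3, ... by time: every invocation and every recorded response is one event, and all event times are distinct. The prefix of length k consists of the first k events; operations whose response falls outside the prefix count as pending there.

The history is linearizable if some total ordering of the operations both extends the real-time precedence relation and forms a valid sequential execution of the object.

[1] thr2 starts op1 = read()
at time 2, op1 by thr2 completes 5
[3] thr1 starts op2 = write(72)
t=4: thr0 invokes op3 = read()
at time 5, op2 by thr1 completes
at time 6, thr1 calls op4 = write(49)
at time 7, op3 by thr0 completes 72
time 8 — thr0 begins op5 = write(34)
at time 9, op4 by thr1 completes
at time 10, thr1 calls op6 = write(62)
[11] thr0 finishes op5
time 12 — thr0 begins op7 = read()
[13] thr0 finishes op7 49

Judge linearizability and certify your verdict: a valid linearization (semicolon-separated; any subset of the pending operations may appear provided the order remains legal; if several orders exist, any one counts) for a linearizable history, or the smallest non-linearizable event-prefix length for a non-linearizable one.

linearizable — witness: op1; op2; op3; op5; op4; op7

step 1: op1 read() → 5 — value 5
step 2: op2 write(72) — value 72
step 3: op3 read() → 72 — value 72
step 4: op5 write(34) — value 34
step 5: op4 write(49) — value 49
step 6: op7 read() → 49 — value 49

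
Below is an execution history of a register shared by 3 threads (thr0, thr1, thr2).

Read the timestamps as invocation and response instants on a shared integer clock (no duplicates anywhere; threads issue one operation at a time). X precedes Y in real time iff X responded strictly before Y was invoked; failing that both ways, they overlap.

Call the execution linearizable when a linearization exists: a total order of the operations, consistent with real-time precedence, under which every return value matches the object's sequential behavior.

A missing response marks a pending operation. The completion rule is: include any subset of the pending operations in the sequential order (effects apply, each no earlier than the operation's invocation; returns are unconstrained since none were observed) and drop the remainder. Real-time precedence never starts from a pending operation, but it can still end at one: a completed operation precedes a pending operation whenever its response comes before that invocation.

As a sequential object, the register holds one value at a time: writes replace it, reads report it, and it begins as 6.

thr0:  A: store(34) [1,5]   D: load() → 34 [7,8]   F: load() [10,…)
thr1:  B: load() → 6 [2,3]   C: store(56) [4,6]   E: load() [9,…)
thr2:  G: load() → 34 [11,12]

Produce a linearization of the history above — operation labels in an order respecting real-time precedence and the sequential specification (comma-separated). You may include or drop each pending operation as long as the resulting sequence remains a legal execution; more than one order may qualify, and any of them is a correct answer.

step 1: B load() → 6 — value 6
step 2: C store(56) — value 56
step 3: A store(34) — value 34
step 4: D load() → 34 — value 34
step 5: E load() (pending, included) — value 34
step 6: F load() (pending, included) — value 34
step 7: G load() → 34 — value 34

B, C, A, D, E, F, G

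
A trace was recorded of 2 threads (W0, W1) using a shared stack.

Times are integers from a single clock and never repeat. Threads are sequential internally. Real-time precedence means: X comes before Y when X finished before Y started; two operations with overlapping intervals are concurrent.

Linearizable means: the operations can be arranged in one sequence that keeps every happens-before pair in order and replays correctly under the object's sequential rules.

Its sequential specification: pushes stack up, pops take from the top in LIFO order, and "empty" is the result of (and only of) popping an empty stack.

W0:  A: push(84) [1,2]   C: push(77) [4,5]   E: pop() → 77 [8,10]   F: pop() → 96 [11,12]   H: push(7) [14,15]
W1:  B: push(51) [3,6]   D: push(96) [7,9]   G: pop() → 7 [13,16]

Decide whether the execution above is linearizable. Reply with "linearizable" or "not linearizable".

witness order: A, B, C, E, D, F, H, G
step 1: A push(84) — stack <84>
step 2: B push(51) — stack <84,51>
step 3: C push(77) — stack <84,51,77>
step 4: E pop() → 77 — stack <84,51>
step 5: D push(96) — stack <84,51,96>
step 6: F pop() → 96 — stack <84,51>
step 7: H push(7) — stack <84,51,7>
step 8: G pop() → 7 — stack <84,51>

linearizable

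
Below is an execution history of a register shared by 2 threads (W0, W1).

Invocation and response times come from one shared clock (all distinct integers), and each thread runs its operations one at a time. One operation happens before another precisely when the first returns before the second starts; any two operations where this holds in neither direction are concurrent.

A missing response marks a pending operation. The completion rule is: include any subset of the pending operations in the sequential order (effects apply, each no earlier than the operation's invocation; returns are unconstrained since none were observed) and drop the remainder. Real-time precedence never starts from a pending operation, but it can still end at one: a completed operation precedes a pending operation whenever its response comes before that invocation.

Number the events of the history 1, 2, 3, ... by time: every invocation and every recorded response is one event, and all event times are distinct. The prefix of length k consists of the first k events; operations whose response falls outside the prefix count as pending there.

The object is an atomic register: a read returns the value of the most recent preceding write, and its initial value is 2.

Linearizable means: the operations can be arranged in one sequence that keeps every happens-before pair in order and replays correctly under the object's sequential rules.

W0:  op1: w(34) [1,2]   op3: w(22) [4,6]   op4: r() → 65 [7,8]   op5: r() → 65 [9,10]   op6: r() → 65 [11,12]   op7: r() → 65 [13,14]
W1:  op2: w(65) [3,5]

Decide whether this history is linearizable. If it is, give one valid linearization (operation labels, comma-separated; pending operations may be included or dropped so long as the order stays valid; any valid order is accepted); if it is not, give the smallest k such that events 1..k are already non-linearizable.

linearizable — witness: op1, op3, op2, op4, op5, op6, op7

1. op1 w(34), leaving value 34
2. op3 w(22), leaving value 22
3. op2 w(65), leaving value 65
4. op4 r() → 65, leaving value 65
5. op5 r() → 65, leaving value 65
6. op6 r() → 65, leaving value 65
7. op7 r() → 65, leaving value 65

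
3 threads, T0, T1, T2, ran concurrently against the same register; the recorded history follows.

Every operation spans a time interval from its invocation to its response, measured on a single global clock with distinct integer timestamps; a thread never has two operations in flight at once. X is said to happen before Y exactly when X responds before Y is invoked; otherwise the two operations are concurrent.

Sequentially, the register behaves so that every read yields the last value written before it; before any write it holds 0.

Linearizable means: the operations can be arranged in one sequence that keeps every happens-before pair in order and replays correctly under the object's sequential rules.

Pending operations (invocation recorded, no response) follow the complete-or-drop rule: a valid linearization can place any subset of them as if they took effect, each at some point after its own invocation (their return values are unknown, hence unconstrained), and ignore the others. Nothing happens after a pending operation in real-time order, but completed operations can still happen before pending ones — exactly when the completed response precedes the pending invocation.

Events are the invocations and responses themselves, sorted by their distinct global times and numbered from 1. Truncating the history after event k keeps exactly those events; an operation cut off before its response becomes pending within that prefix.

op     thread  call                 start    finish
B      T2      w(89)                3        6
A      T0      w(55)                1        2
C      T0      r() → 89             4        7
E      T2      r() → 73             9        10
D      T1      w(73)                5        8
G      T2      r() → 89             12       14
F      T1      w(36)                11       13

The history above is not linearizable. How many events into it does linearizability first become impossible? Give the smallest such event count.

14

events 1..13 are linearizable, e.g. via A, B, C, D, E, F:
after step 1 (A w(55)): value 55
after step 2 (B w(89)): value 89
after step 3 (C r() → 89): value 89
after step 4 (D w(73)): value 73
after step 5 (E r() → 73): value 73
after step 6 (F w(36)): value 36
at event 14 (G's time-14 response) nothing linearizes any more
for example A, B, C, D, E, F, G fails at step 7: G r() → 89 is not legal there
for example A, B, C, D, E, G, F fails at step 6: G r() → 89 is not legal there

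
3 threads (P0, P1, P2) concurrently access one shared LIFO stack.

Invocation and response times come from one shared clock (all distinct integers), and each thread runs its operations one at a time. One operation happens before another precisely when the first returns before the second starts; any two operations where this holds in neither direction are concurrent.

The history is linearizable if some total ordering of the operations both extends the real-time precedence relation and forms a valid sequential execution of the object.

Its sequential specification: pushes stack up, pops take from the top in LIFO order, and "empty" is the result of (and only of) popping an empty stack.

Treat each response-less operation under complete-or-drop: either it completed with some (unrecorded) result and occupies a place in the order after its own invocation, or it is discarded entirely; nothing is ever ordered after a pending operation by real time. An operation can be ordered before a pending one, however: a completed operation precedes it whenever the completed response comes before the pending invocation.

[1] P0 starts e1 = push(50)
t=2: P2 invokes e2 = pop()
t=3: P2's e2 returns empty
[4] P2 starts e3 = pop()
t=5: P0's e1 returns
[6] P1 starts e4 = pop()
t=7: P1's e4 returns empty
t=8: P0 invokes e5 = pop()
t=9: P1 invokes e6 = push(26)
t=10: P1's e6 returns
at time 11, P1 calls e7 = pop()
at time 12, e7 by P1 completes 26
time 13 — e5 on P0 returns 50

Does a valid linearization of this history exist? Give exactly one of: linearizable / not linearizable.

events 1..12 are fine; event 13 — the response of e5 at time 13 — makes the prefix non-linearizable
the 6 completed operations admit 6 real-time orders; each fails the LIFO stack replay
including or dropping the 1 pending operation (e3) in any combination fails
take e1, e2, e4, e5, e6, e7 (pending dropped): step 2 already fails, because e2 pop() → empty cannot occur there
take e1, e2, e4, e6, e5, e7 (pending dropped): step 2 already fails, because e2 pop() → empty cannot occur there

not linearizable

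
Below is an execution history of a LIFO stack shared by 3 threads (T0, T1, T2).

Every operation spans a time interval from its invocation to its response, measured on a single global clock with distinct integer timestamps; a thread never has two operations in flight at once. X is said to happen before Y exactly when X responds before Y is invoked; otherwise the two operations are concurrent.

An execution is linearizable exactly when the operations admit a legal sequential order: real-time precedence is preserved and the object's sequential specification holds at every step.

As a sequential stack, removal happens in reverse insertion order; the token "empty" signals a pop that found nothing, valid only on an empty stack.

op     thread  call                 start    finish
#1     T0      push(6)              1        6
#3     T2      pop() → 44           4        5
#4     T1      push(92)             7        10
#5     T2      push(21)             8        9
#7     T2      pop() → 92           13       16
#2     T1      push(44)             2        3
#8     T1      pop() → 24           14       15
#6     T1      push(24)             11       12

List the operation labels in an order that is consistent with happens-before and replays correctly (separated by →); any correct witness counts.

after step 1 (#1 push(6)): stack <6>
after step 2 (#2 push(44)): stack <6,44>
after step 3 (#3 pop() → 44): stack <6>
after step 4 (#5 push(21)): stack <6,21>
after step 5 (#4 push(92)): stack <6,21,92>
after step 6 (#6 push(24)): stack <6,21,92,24>
after step 7 (#8 pop() → 24): stack <6,21,92>
after step 8 (#7 pop() → 92): stack <6,21>

#1 → #2 → #3 → #5 → #4 → #6 → #8 → #7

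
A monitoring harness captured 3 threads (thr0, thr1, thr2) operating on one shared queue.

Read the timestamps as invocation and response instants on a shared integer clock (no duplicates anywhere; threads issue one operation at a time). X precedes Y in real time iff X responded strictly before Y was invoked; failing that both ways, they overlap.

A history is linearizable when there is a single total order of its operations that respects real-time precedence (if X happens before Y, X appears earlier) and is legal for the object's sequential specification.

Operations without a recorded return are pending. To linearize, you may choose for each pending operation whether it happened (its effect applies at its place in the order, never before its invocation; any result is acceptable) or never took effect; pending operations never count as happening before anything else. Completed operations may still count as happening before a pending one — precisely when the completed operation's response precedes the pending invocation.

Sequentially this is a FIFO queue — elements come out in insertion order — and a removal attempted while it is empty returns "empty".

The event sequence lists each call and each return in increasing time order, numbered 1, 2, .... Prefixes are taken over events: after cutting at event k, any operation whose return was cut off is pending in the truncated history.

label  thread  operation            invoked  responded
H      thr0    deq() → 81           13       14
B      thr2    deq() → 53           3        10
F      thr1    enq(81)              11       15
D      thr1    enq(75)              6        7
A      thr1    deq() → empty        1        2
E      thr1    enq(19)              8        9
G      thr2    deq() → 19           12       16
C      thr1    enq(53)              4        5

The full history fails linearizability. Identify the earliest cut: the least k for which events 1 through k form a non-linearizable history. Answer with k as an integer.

14

a valid linearization of events 1..13 exists, for instance A, C, B, D, E:
after step 1 (A deq() → empty): queue <>
after step 2 (C enq(53)): queue <53>
after step 3 (B deq() → 53): queue <>
after step 4 (D enq(75)): queue <75>
after step 5 (E enq(19)): queue <75,19>
event 14 — H's response, time 14 — after it, nothing linearizes
every completion of the 2 pending operations (F, G) was checked; none linearizes
sample order A, B, C, D, E, H (pending dropped) stalls at step 2 — B deq() → 53 has no legal effect
sample order A, C, B, D, E, H (pending dropped) stalls at step 6 — H deq() → 81 has no legal effect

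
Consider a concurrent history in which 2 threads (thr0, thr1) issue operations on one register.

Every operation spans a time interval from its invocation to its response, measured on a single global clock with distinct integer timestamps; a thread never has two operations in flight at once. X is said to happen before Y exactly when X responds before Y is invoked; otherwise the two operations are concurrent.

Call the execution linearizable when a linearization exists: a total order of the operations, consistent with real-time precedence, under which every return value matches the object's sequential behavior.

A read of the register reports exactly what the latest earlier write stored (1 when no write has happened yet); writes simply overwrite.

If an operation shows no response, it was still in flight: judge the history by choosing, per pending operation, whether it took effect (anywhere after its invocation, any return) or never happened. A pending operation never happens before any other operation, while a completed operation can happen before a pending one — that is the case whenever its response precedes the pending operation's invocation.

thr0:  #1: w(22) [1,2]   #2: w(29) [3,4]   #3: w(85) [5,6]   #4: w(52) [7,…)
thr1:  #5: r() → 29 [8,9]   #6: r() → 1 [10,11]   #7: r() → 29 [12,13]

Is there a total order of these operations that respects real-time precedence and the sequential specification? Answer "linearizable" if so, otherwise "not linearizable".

not linearizable

cut after 8 events: linearizable; cut after 9 events (#5 responds, time 9): not linearizable
one real-time candidate order over the 4 completed operations — the register replay rejects it
including or dropping the 1 pending operation (#4) in any combination fails
for example #1, #2, #3, #5 (pending dropped) fails at step 4: #5 r() → 29 is not legal there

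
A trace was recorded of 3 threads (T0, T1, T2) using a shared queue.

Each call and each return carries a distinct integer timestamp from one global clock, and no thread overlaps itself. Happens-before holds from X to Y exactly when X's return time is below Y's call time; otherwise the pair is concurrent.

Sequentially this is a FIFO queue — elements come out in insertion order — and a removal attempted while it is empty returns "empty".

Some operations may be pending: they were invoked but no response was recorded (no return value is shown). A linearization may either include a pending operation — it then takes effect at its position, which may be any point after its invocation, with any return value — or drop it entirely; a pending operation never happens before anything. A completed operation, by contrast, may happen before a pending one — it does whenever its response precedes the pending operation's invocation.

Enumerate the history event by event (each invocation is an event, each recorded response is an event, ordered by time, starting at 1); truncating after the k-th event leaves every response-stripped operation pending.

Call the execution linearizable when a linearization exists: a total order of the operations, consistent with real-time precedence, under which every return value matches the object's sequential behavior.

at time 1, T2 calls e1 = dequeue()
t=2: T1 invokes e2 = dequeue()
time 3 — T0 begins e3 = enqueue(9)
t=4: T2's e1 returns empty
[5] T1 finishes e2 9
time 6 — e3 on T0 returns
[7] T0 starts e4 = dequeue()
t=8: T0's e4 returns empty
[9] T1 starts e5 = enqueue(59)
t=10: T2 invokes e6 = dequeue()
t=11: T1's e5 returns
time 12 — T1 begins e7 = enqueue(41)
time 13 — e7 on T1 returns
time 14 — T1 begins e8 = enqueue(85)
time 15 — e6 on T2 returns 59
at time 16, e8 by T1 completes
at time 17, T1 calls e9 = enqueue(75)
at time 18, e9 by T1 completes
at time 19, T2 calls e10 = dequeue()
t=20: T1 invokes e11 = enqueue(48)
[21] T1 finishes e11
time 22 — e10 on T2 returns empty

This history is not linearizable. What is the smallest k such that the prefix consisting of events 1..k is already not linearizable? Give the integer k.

22

events 1..21 are still linearizable — one witness is e1, e3, e2, e4, e5, e6, e7, e8, e9, e10, e11:
after step 1 (e1 dequeue() → empty): queue <>
after step 2 (e3 enqueue(9)): queue <9>
after step 3 (e2 dequeue() → 9): queue <>
after step 4 (e4 dequeue() → empty): queue <>
after step 5 (e5 enqueue(59)): queue <59>
after step 6 (e6 dequeue() → 59): queue <>
after step 7 (e7 enqueue(41)): queue <41>
after step 8 (e8 enqueue(85)): queue <41,85>
after step 9 (e9 enqueue(75)): queue <41,85,75>
after step 10 (e10 dequeue() (pending, included)): queue <85,75>
after step 11 (e11 enqueue(48)): queue <85,75,48>
adding event 22 (e10 responds at 22) leaves no legal real-time order
one such order, e1, e2, e3, e4, e5, e6, e7, e8, e9, e10, e11, breaks at step 2 where e2 dequeue() → 9 is illegal
one such order, e1, e2, e3, e4, e5, e6, e7, e8, e9, e11, e10, breaks at step 2 where e2 dequeue() → 9 is illegal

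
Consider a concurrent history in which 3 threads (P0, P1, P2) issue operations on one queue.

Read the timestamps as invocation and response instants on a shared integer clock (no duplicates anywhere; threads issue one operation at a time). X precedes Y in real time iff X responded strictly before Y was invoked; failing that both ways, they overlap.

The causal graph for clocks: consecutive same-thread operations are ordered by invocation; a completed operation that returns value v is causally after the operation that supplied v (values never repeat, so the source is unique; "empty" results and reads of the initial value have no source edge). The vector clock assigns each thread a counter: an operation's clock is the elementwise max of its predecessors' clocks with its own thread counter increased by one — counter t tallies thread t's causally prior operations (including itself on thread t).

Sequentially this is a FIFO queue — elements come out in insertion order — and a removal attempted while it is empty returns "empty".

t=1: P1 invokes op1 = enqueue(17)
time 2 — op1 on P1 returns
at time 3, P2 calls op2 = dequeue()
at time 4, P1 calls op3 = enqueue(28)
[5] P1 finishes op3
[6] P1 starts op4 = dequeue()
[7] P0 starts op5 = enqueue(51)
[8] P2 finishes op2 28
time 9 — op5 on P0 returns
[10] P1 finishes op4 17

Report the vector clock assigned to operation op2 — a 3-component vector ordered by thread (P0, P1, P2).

(0, 2, 1)

root op op1, invoked 1: fresh clock plus P1's own tick → (0, 1, 0)
root op op5, invoked 7: fresh clock plus P0's own tick → (1, 0, 0)
op3 (invocation 4): componentwise max over VC(op1)=(0, 1, 0), +1 at P1, giving (0, 2, 0)
op2 (invocation 3): componentwise max over VC(op3)=(0, 2, 0), +1 at P2, giving (0, 2, 1)
op4 (invocation 6): componentwise max over VC(op1)=(0, 1, 0), VC(op3)=(0, 2, 0), +1 at P1, giving (0, 3, 0)
target: VC(op2) = (0, 2, 1)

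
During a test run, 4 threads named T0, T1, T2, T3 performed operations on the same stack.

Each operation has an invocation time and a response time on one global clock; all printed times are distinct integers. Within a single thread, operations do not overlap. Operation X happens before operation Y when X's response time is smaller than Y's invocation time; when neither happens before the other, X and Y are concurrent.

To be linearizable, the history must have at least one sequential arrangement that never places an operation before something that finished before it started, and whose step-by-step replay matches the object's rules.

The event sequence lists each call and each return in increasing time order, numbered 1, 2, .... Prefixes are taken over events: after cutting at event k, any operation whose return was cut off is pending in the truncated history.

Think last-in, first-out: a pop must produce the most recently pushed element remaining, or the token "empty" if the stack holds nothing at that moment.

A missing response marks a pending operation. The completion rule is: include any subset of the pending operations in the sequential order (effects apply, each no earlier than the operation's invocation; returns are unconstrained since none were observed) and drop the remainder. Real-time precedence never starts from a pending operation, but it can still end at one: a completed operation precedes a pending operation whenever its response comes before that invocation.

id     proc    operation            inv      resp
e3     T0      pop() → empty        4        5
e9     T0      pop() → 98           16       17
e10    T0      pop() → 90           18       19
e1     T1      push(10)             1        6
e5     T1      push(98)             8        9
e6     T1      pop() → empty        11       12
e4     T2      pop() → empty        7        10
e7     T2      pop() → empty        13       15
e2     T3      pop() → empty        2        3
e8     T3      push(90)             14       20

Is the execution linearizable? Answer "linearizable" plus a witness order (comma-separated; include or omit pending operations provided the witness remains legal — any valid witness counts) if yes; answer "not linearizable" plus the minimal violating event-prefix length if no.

prefix check: 1..9 passes, 1..10 fails once e4's time-10 response joins
no legal order exists: 6 real-time-consistent candidates over 5 completed stack operations, all rejected
e.g. e1, e2, e3, e4, e5: illegal at step 2, since e2 pop() → empty cannot apply there
e.g. e1, e2, e3, e5, e4: illegal at step 2, since e2 pop() → empty cannot apply there

not linearizable — minimal violating prefix: 10 events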